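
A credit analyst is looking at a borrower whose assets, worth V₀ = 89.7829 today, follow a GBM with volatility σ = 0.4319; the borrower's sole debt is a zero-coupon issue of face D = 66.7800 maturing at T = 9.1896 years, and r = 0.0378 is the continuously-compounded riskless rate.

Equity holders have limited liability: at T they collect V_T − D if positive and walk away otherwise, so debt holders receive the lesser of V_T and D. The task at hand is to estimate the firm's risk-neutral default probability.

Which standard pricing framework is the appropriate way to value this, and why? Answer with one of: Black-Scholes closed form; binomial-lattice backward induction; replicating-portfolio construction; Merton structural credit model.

Key observation: the question is about default risk generated by asset-value dynamics against a debt face of 66.7800 — the structural framework prices exactly that.

framework: Merton structural credit model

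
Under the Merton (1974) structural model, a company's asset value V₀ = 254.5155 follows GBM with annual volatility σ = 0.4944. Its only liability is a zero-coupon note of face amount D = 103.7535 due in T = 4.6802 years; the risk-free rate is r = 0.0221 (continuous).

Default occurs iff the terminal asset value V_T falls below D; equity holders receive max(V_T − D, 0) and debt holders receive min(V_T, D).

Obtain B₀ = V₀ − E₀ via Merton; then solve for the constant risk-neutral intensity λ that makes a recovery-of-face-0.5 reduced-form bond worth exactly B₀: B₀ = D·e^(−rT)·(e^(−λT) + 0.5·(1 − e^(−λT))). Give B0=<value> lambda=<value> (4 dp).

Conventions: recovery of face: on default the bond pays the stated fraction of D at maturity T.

B0=79.3497 lambda=0.0774

Work the structural quantities from V₀ = 254.5155 against face 103.7535:
d₁ = [ln(V₀/D) + (r + σ²/2)T] / (σ√T)
   = [ln(254.5155/103.7535) + (0.0221 + 0.5·0.4944²)·4.6802] / (0.4944·√4.6802)
   = [0.897344 + 0.675426] / 1.069574 = 1.470465
d₂ = d₁ − σ√T = 1.470465 − 1.069574 = 0.400891
N(d₁) = 0.929282,  N(d₂) = 0.655750,  e^(−rT) = 0.901737
E₀ = V₀·N(d₁) − D·e^(−rT)·N(d₂)
   = 254.5155·0.929282 − 103.7535·0.901737·0.655750 = 175.165796
B₀ = V₀ − E₀ = 254.5155 − 175.165796 = 79.349704
e^(−λT) = (B₀·e^(rT)/D − 0.5)/(1 − 0.5) = (79.3497·1.108971/103.7535 − 0.5)/0.5 = 0.69626093
λ = −ln(0.69626093)/4.6802 = 0.077354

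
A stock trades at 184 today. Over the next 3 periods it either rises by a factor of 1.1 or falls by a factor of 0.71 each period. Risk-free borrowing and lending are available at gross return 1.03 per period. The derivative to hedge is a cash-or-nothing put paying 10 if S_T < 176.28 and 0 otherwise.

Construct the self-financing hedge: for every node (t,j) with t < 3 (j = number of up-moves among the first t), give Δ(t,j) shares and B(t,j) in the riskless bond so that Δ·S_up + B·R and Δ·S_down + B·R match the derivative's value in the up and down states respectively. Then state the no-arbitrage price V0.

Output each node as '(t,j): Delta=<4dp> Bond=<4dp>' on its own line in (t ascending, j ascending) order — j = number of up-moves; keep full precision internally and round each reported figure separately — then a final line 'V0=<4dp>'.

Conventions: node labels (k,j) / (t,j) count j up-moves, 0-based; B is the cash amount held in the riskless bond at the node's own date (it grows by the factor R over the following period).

The replicating-portfolio and risk-neutral prices coincide; use p* = (1.03−0.71)/(1.1−0.71) = 0.8205 for the latter.
Terminal payoffs: V(3,0)=10.0000, V(3,1)=10.0000, V(3,2)=10.0000, V(3,3)=0.0000
(2,0): S=92.7544. Δ = (V_up−V_dn)/(S_up−S_dn) = (10.0000−10.0000)/(102.0298−65.8556) = 0.0000. V = [p*·10.0000 + (1−p*)·10.0000]/1.03 = 9.7087. B = V − Δ·S = 9.7087.
(2,1): S=143.7040. Δ = (V_up−V_dn)/(S_up−S_dn) = (10.0000−10.0000)/(158.0744−102.0298) = 0.0000. V = [p*·10.0000 + (1−p*)·10.0000]/1.03 = 9.7087. B = V − Δ·S = 9.7087.
(2,2): S=222.6400. Δ = (V_up−V_dn)/(S_up−S_dn) = (0.0000−10.0000)/(244.9040−158.0744) = -0.1152. V = [p*·0.0000 + (1−p*)·10.0000]/1.03 = 1.7426. B = V − Δ·S = 27.3836.
(1,0): S=130.6400. Δ = (V_up−V_dn)/(S_up−S_dn) = (9.7087−9.7087)/(143.7040−92.7544) = 0.0000. V = [p*·9.7087 + (1−p*)·9.7087]/1.03 = 9.4260. B = V − Δ·S = 9.4260.
(1,1): S=202.4000. Δ = (V_up−V_dn)/(S_up−S_dn) = (1.7426−9.7087)/(222.6400−143.7040) = -0.1009. V = [p*·1.7426 + (1−p*)·9.7087]/1.03 = 3.0800. B = V − Δ·S = 23.5060.
(0,0): S=184.0000. Δ = (V_up−V_dn)/(S_up−S_dn) = (3.0800−9.4260)/(202.4000−130.6400) = -0.0884. V = [p*·3.0800 + (1−p*)·9.4260]/1.03 = 4.0961. B = V − Δ·S = 20.3678.
Sanity check at the root: Δ(0,0)·S0 + B(0,0) reproduces V0 = 4.0961.

(0,0): Delta=-0.0884 Bond=20.3678
(1,0): Delta=0.0000 Bond=9.4260
(1,1): Delta=-0.1009 Bond=23.5060
(2,0): Delta=0.0000 Bond=9.7087
(2,1): Delta=0.0000 Bond=9.7087
(2,2): Delta=-0.1152 Bond=27.3836
V0=4.0961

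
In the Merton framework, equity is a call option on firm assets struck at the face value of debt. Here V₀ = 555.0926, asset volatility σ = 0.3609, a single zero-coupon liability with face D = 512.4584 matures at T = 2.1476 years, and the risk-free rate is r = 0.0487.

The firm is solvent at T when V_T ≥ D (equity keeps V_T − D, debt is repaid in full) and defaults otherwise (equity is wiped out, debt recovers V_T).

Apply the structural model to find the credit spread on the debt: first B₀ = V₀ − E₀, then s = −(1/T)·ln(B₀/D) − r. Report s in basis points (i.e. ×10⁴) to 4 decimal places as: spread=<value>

With assets at 555.0926 and a single debt payment of 512.4584 at 2.1476 years:
d₁ = [ln(V₀/D) + (r + σ²/2)T] / (σ√T)
   = [ln(555.0926/512.4584) + (0.0487 + 0.5·0.3609²)·2.1476] / (0.3609·√2.1476)
   = [0.079915 + 0.244449] / 0.528888 = 0.613296
d₂ = d₁ − σ√T = 0.613296 − 0.528888 = 0.084408
N(d₁) = 0.730160,  N(d₂) = 0.533634,  e^(−rT) = 0.900695
E₀ = V₀·N(d₁) − D·e^(−rT)·N(d₂)
   = 555.0926·0.730160 − 512.4584·0.900695·0.533634 = 158.997339
B₀ = V₀ − E₀ = 555.0926 − 158.997339 = 396.095261
spread = −(1/T)·ln(B₀/D) − r = −(1/2.1476)·ln(396.095261/512.4584) − 0.0487 = 0.07123146
in basis points: 0.07123146 × 10⁴ = 712.3146 bp

spread=712.3146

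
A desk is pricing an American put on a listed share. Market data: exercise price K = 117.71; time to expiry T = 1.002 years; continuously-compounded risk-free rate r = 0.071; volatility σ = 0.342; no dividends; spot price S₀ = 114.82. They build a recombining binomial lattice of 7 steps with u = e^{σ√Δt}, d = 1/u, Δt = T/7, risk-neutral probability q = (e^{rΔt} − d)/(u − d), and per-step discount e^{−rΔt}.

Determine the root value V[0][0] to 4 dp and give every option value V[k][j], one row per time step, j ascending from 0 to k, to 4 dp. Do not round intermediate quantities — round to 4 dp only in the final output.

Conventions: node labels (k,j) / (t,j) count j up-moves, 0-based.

price = 14.1344
tree:
14.1344
20.7148 8.0220
29.3116 12.7747 3.5632
39.8286 19.6779 6.3211 0.9539
49.2812 29.0703 10.9434 1.9549 0.0000
57.5865 39.8286 18.3060 4.0063 0.0000 0.0000
64.8838 49.2812 29.0703 8.2103 0.0000 0.0000 0.0000
71.2954 57.5865 39.8286 16.8259 0.0000 0.0000 0.0000 0.0000

Δt=0.14314  u=1.13814  d=0.87863  q=0.50706  discount=0.98989
step 7 (expiry): payoffs max(K−S,0) = 71.2954 57.5865 39.8286 16.8259 0.0000 0.0000 0.0000 0.0000
k=6: (k=6,j=0): S=52.8262, K−S=64.8838, hold=63.6935 ⇒ V=64.8838 exercise | (k=6,j=1): S=68.4288, K−S=49.2812, hold=48.0910 ⇒ V=49.2812 exercise | (k=6,j=2): S=88.6397, K−S=29.0703, hold=27.8801 ⇒ V=29.0703 exercise | (k=6,j=3): S=114.8200, K−S=2.8900, hold=8.2103 ⇒ V=8.2103 continue | (k=6,j=4): S=148.7329, K−S=0.0000, hold=0.0000 ⇒ V=0.0000 continue | (k=6,j=5): S=192.6621, K−S=0.0000, hold=0.0000 ⇒ V=0.0000 continue | (k=6,j=6): S=249.5661, K−S=0.0000, hold=0.0000 ⇒ V=0.0000 continue
k=5: (k=5,j=0): S=60.1235, K−S=57.5865, hold=56.3963 ⇒ V=57.5865 exercise | (k=5,j=1): S=77.8814, K−S=39.8286, hold=38.6384 ⇒ V=39.8286 exercise | (k=5,j=2): S=100.8841, K−S=16.8259, hold=18.3060 ⇒ V=18.3060 continue | (k=5,j=3): S=130.6809, K−S=0.0000, hold=4.0063 ⇒ V=4.0063 continue | (k=5,j=4): S=169.2784, K−S=0.0000, hold=0.0000 ⇒ V=0.0000 continue | (k=5,j=5): S=219.2759, K−S=0.0000, hold=0.0000 ⇒ V=0.0000 continue
k=4: (k=4,j=0): S=68.4288, K−S=49.2812, hold=48.0910 ⇒ V=49.2812 exercise | (k=4,j=1): S=88.6397, K−S=29.0703, hold=28.6230 ⇒ V=29.0703 exercise | (k=4,j=2): S=114.8200, K−S=2.8900, hold=10.9434 ⇒ V=10.9434 continue | (k=4,j=3): S=148.7329, K−S=0.0000, hold=1.9549 ⇒ V=1.9549 continue | (k=4,j=4): S=192.6621, K−S=0.0000, hold=0.0000 ⇒ V=0.0000 continue
k=3: (k=3,j=0): S=77.8814, K−S=39.8286, hold=38.6384 ⇒ V=39.8286 exercise | (k=3,j=1): S=100.8841, K−S=16.8259, hold=19.6779 ⇒ V=19.6779 continue | (k=3,j=2): S=130.6809, K−S=0.0000, hold=6.3211 ⇒ V=6.3211 continue | (k=3,j=3): S=169.2784, K−S=0.0000, hold=0.9539 ⇒ V=0.9539 continue
k=2: (k=2,j=0): S=88.6397, K−S=29.0703, hold=29.3116 ⇒ V=29.3116 continue | (k=2,j=1): S=114.8200, K−S=2.8900, hold=12.7747 ⇒ V=12.7747 continue | (k=2,j=2): S=148.7329, K−S=0.0000, hold=3.5632 ⇒ V=3.5632 continue
k=1: (k=1,j=0): S=100.8841, K−S=16.8259, hold=20.7148 ⇒ V=20.7148 continue | (k=1,j=1): S=130.6809, K−S=0.0000, hold=8.0220 ⇒ V=8.0220 continue
k=0: (k=0,j=0): S=114.8200, K−S=2.8900, hold=14.1344 ⇒ V=14.1344 continue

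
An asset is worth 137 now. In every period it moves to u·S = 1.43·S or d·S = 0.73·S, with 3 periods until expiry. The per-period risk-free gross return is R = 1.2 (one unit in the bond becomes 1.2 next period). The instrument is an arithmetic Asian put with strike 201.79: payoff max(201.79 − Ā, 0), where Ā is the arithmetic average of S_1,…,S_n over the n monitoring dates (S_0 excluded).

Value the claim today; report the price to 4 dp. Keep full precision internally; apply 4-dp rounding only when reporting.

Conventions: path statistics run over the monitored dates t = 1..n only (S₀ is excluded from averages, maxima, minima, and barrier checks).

No-arbitrage gives p* = (R−d)/(u−d) = 0.6714: enumerate every path, weight its payoff by its p*-probability, and discount by R^3.
Enumerate all 2^3 = 8 price paths (U = up ×1.43, D = down ×0.73); each path with k up-moves has probability p*^k·(1−p*)^(3−k).
DDD: Ā=75.4375, payoff=126.3525, prob=0.035472
UDD: Ā=147.7749, payoff=54.0151, prob=0.072487
DUD: Ā=115.8082, payoff=85.9818, prob=0.072487
UUD: Ā=226.8572, payoff=0.0000, prob=0.148125
DDU: Ā=92.4726, payoff=109.3174, prob=0.072487
UDU: Ā=181.1449, payoff=20.6451, prob=0.148125
DUU: Ā=149.1782, payoff=52.6118, prob=0.148125
UUU: Ā=292.2259, payoff=0.0000, prob=0.302691
Price = Σ prob·payoff / R^3 = 33.405221 / 1.728000 = 19.3317

price = 19.3317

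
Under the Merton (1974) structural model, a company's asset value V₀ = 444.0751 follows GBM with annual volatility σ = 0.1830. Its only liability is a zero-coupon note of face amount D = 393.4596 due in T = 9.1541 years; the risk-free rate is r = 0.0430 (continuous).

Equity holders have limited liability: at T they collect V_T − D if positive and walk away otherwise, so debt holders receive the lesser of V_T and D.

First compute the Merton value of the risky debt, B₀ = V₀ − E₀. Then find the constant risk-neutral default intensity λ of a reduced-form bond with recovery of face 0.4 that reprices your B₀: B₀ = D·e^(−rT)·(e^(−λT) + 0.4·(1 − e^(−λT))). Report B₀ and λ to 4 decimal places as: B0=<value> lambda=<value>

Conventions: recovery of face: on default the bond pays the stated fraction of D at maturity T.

Apply the equity-as-call identities (strike 393.4596, horizon 9.1541 years):
d₁ = [ln(V₀/D) + (r + σ²/2)T] / (σ√T)
   = [ln(444.0751/393.4596) + (0.0430 + 0.5·0.1830²)·9.1541] / (0.1830·√9.1541)
   = [0.121015 + 0.546907] / 0.553680 = 1.206333
d₂ = d₁ − σ√T = 1.206333 − 0.553680 = 0.652653
N(d₁) = 0.886155,  N(d₂) = 0.743010,  e^(−rT) = 0.674606
E₀ = V₀·N(d₁) − D·e^(−rT)·N(d₂)
   = 444.0751·0.886155 − 393.4596·0.674606·0.743010 = 196.302246
B₀ = V₀ − E₀ = 444.0751 − 196.302246 = 247.772854
e^(−λT) = (B₀·e^(rT)/D − 0.4)/(1 − 0.4) = (247.7729·1.482346/393.4596 − 0.4)/0.6 = 0.88912750
λ = −ln(0.88912750)/9.1541 = 0.012837

B0=247.7729 lambda=0.0128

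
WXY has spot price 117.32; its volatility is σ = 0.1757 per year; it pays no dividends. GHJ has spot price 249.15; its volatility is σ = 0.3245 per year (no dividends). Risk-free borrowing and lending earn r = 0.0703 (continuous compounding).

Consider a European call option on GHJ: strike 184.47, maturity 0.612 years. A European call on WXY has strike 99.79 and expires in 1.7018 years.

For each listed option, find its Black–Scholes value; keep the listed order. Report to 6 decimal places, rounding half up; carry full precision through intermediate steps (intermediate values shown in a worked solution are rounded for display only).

[GHJ call K=184.47]
σ√T = 0.3245·√0.612 = 0.253858
d₁ = (ln(S/K) + (r+σ²/2)T) / (σ√T) = (ln(249.15/184.47) + (0.0703+0.3245²/2)·0.612) / 0.253858 = (0.300568 + 0.075245) / 0.253858 = 1.480411
d₂ = d₁ − σ√T = 1.480411 − 0.253858 = 1.226553
e^{−rT} = 0.957889
N(d₁) = 0.930618,  N(d₂) = 0.890005
price = S·N(d₁) − K·e^{−rT}·N(d₂) = 231.863520 − 157.265382 = 74.598138
[WXY call K=99.79]
σ√T = 0.1757·√1.7018 = 0.229206
d₁ = (ln(S/K) + (r+σ²/2)T) / (σ√T) = (ln(117.32/99.79) + (0.0703+0.1757²/2)·1.7018) / 0.229206 = (0.161837 + 0.145904) / 0.229206 = 1.342641
d₂ = d₁ − σ√T = 1.342641 − 0.229206 = 1.113435
e^{−rT} = 0.887243
N(d₁) = 0.910306,  N(d₂) = 0.867239
price = S·N(d₁) − K·e^{−rT}·N(d₂) = 106.797094 − 76.783600 = 30.013494

price(GHJ call K=184.47) = 74.598138
price(WXY call K=99.79) = 30.013494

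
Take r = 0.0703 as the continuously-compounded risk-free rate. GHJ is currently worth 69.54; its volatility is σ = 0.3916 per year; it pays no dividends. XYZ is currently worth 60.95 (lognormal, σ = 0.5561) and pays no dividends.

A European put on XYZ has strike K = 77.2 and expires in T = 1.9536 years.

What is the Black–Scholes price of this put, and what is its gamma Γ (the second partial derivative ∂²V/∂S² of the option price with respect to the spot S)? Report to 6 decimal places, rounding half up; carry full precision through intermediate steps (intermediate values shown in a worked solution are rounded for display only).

price = 22.714688
Γ = 0.008139

σ√T = 0.5561·√1.9536 = 0.777268
d₁ = (ln(S/K) + (r+σ²/2)T) / (σ√T) = (ln(60.95/77.2) + (0.0703+0.5561²/2)·1.9536) / 0.777268 = (-0.236346 + 0.439411) / 0.777268 = 0.261255
d₂ = d₁ − σ√T = 0.261255 − 0.777268 = -0.516013
e^{−rT} = 0.871675
N(−d₁) = 0.396948,  N(−d₂) = 0.697077
Put price V = K·e^{−rT}·N(−d₂) − S·N(−d₁) = 46.908663 − 24.193975 = 22.714688
φ(d₁) = (1/√(2π))·e^{−d₁²/2} = 0.385557
Γ = φ(d₁) / (S·σ·√T) = 0.008139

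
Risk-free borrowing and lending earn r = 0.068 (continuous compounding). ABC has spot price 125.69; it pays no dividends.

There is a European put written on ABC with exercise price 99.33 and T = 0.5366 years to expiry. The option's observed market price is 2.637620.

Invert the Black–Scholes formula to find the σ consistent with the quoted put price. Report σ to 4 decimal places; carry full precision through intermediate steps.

sigma = 0.3797

At σ = 0.3797 the Black–Scholes value reproduces the quote:
σ√T = 0.3797·√0.5366 = 0.278142
d₁ = (ln(S/K) + (r+σ²/2)T) / (σ√T) = (ln(125.69/99.33) + (0.068+0.3797²/2)·0.5366) / 0.278142 = (0.235371 + 0.075170) / 0.278142 = 1.116486
d₂ = d₁ − σ√T = 1.116486 − 0.278142 = 0.838344
e^{−rT} = 0.964169
N(−d₁) = 0.132107,  N(−d₂) = 0.200919
V = K·e^{−rT}·N(−d₂) − S·N(−d₁) = 19.242169 − 16.604549 = 2.637620 (matching the quote); vega is positive throughout, so no other σ reproduces this price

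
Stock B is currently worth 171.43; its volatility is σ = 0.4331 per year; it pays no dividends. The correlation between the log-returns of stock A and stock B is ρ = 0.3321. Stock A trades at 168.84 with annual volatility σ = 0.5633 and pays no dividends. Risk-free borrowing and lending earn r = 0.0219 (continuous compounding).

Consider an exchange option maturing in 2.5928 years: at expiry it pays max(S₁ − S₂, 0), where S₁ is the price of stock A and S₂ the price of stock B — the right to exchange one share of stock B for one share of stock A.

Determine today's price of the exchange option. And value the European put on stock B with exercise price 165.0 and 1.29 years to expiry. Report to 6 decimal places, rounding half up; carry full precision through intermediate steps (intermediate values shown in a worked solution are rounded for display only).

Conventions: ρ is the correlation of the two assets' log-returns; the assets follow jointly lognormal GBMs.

σ_eff = √(σ₁² + σ₂² − 2ρσ₁σ₂) = √(0.5633² + 0.4331² − 2·0.3321·0.5633·0.4331) = 0.585526
d₁ = (ln(S₁/S₂) + (q₂ − q₁ + σ_eff²/2)T) / (σ_eff√T) = (ln(168.84/171.43) + (0.0 − 0.0 + 0.171420)·2.5928) / 0.942824 = 0.455265
d₂ = d₁ − σ_eff√T = 0.455265 − 0.942824 = -0.487559
N(d₁) = 0.675541,  N(d₂) = 0.312931
V = S₁·e^{−q₁T}·N(d₁) − S₂·e^{−q₂T}·N(d₂) = 114.058318 − 53.645792 = 60.412526
[vanilla: stock B put K=165.0]
σ√T = 0.4331·√1.29 = 0.491907
d₁ = (ln(S/K) + (r+σ²/2)T) / (σ√T) = (ln(171.43/165.0) + (0.0219+0.4331²/2)·1.29) / 0.491907 = (0.038230 + 0.149237) / 0.491907 = 0.381102
d₂ = d₁ − σ√T = 0.381102 − 0.491907 = -0.110805
e^{−rT} = 0.972144
N(−d₁) = 0.351564,  N(−d₂) = 0.544114
price = K·e^{−rT}·N(−d₂) − S·N(−d₁) = 87.278038 − 60.268572 = 27.009466

exchange price = 60.412526
price(stock B put K=165.0) = 27.009466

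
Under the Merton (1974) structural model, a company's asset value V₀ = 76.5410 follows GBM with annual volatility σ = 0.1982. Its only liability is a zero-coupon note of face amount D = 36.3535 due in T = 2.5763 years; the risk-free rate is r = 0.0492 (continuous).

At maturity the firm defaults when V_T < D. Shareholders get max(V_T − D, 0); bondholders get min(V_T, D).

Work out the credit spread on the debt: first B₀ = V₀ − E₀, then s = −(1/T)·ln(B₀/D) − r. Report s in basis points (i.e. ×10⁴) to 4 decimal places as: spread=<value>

spread=1.7627

With assets at 76.5410 and a single debt payment of 36.3535 at 2.5763 years:
d₁ = [ln(V₀/D) + (r + σ²/2)T] / (σ√T)
   = [ln(76.5410/36.3535) + (0.0492 + 0.5·0.1982²)·2.5763] / (0.1982·√2.5763)
   = [0.744536 + 0.177357] / 0.318128 = 2.897867
d₂ = d₁ − σ√T = 2.897867 − 0.318128 = 2.579739
N(d₁) = 0.998121,  N(d₂) = 0.995056,  e^(−rT) = 0.880950
E₀ = V₀·N(d₁) − D·e^(−rT)·N(d₂)
   = 76.5410·0.998121 − 36.3535·0.880950·0.995056 = 44.529910
B₀ = V₀ − E₀ = 76.5410 − 44.529910 = 32.011090
spread = −(1/T)·ln(B₀/D) − r = −(1/2.5763)·ln(32.011090/36.3535) − 0.0492 = 0.00017627
in basis points: 0.00017627 × 10⁴ = 1.7627 bp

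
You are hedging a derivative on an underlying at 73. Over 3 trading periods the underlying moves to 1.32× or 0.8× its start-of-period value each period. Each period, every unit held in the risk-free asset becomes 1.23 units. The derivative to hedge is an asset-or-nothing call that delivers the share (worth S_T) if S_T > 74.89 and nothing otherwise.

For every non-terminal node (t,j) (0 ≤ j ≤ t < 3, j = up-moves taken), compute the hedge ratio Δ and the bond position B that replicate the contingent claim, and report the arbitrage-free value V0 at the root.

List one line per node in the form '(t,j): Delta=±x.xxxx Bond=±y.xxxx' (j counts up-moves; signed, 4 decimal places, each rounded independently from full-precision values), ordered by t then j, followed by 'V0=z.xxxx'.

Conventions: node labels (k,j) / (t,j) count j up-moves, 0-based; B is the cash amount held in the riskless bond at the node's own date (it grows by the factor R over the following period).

Arbitrage-free pricing uses the up-move probability p* = (R−d)/(u−d) = 0.8269, discounting each step at R = 1.23.
At maturity the claim pays: V(3,0)=0.0000, V(3,1)=0.0000, V(3,2)=101.7562, V(3,3)=167.8977
Node (2,0) S=46.7200: V=(p*·0.0000+(1−p*)·0.0000)/1.23=0.0000; Δ=(0.0000−0.0000)/(61.6704−37.3760)=0.0000; B=V−Δ·S=0.0000
Node (2,1) S=77.0880: V=(p*·101.7562+(1−p*)·0.0000)/1.23=68.4102; Δ=(101.7562−0.0000)/(101.7562−61.6704)=2.5385; B=V−Δ·S=-127.2747
Node (2,2) S=127.1952: V=(p*·167.8977+(1−p*)·101.7562)/1.23=127.1952; Δ=(167.8977−101.7562)/(167.8977−101.7562)=1.0000; B=V−Δ·S=0.0000
Node (1,0) S=58.4000: V=(p*·68.4102+(1−p*)·0.0000)/1.23=45.9918; Δ=(68.4102−0.0000)/(77.0880−46.7200)=2.2527; B=V−Δ·S=-85.5662
Node (1,1) S=96.3600: V=(p*·127.1952+(1−p*)·68.4102)/1.23=95.1389; Δ=(127.1952−68.4102)/(127.1952−77.0880)=1.1732; B=V−Δ·S=-17.9092
Node (0,0) S=73.0000: V=(p*·95.1389+(1−p*)·45.9918)/1.23=70.4331; Δ=(95.1389−45.9918)/(96.3600−58.4000)=1.2947; B=V−Δ·S=-24.0805
Verification: the root portfolio costs Δ(0,0)·S0 + B(0,0) = 70.4331, matching V0.

(0,0): Delta=1.2947 Bond=-24.0805
(1,0): Delta=2.2527 Bond=-85.5662
(1,1): Delta=1.1732 Bond=-17.9092
(2,0): Delta=0.0000 Bond=0.0000
(2,1): Delta=2.5385 Bond=-127.2747
(2,2): Delta=1.0000 Bond=0.0000
V0=70.4331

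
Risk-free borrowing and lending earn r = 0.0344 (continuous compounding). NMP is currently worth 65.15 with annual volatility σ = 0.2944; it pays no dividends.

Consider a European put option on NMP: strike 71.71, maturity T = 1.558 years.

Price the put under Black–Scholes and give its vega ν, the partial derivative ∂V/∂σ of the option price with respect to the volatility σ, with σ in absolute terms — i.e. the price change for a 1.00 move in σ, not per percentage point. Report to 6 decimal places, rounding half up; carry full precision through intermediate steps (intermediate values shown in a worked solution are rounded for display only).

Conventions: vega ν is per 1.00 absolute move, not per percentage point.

σ√T = 0.2944·√1.558 = 0.367470
d₁ = (ln(S/K) + (r+σ²/2)T) / (σ√T) = (ln(65.15/71.71) + (0.0344+0.2944²/2)·1.558) / 0.367470 = (-0.095938 + 0.121112) / 0.367470 = 0.068507
d₂ = d₁ − σ√T = 0.068507 − 0.367470 = -0.298963
e^{−rT} = 0.947816
N(−d₁) = 0.472691,  N(−d₂) = 0.617516
Put price V = K·e^{−rT}·N(−d₂) − S·N(−d₁) = 41.971224 − 30.795817 = 11.175406
φ(d₁) = (1/√(2π))·e^{−d₁²/2} = 0.398007
ν = S·φ(d₁)·√T = 32.366005

price = 11.175406
ν = 32.366005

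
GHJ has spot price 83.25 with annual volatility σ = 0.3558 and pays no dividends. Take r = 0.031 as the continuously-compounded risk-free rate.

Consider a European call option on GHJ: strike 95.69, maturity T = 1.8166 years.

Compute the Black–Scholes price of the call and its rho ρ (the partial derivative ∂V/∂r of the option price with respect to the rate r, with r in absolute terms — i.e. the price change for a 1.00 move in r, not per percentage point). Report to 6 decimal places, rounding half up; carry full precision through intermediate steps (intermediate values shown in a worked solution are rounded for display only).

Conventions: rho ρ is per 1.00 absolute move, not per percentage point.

σ√T = 0.3558·√1.8166 = 0.479552
d₁ = (ln(S/K) + (r+σ²/2)T) / (σ√T) = (ln(83.25/95.69) + (0.031+0.3558²/2)·1.8166) / 0.479552 = (-0.139266 + 0.171300) / 0.479552 = 0.066800
d₂ = d₁ − σ√T = 0.066800 − 0.479552 = -0.412752
e^{−rT} = 0.945242
N(d₁) = 0.526629,  N(d₂) = 0.339894
Call price V = S·N(d₁) − K·e^{−rT}·N(d₂) = 43.841900 − 30.743483 = 13.098417
ρ = K·T·e^{−rT}·N(d₂) = 55.848611

price = 13.098417
ρ = 55.848611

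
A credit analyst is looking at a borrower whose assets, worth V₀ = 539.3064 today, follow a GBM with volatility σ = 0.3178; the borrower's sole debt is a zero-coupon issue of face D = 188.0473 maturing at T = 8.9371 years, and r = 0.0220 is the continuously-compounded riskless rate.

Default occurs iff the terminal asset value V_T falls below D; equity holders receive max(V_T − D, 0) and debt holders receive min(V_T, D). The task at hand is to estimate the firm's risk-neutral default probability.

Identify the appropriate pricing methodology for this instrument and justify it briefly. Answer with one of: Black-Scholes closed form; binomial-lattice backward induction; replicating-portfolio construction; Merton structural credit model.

framework: Merton structural credit model

Key observation: the data describe a firm's assets (V₀ = 539.3064, GBM) and a single zero-coupon debt of face 188.0473, so credit quantities follow from equity-as-call in the structural model.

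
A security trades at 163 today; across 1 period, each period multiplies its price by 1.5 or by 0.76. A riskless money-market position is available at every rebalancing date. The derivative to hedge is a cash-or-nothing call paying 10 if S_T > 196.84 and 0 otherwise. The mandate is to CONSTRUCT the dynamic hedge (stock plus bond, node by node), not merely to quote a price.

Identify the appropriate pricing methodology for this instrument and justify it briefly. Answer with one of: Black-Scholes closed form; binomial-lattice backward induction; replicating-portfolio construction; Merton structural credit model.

framework: replicating-portfolio construction

Key observation: since the answer must list Δ and B at each node of the 1.5/0.76 lattice on 163, the replicating-portfolio method — solving the two-state system at every node — is the one that applies.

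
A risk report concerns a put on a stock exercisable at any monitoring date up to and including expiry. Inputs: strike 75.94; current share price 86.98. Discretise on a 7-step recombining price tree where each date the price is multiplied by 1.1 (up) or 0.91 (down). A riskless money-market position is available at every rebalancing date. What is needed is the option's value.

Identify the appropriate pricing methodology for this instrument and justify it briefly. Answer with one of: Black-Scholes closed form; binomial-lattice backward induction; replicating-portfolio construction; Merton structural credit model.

framework: binomial-lattice backward induction

Key observation: the put (strike 75.94 on spot 86.98) is American-style on a 7-step discrete price model, so the early-exercise decision at every node requires stepwise backward valuation — a closed form cannot price the exercise right.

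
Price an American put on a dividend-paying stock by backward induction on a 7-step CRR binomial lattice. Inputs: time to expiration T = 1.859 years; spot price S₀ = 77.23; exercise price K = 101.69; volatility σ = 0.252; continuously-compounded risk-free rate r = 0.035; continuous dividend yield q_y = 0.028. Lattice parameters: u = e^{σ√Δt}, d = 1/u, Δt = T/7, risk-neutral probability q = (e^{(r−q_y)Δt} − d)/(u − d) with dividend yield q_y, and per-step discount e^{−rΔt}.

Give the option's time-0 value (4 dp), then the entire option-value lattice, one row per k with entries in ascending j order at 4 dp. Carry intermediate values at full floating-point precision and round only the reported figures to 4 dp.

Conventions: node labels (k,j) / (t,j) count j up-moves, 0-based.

params: Δt=0.26557 u=1.13867 d=0.87821 q=0.47472 e^(-rΔt)=0.99075
t_7 payoffs: 70.5736 61.3451 49.3797 33.8655 13.7502 0.0000 0.0000 0.0000
k=6: node(6,0) S=35.4314 payoff=66.2586 vs cont=65.5802 → 66.2586 [stop]  node(6,1) S=45.9397 payoff=55.7503 vs cont=55.1498 → 55.7503 [stop]  node(6,2) S=59.5644 payoff=42.1256 vs cont=41.6260 → 42.1256 [stop]  node(6,3) S=77.2300 payoff=24.4600 vs cont=24.0913 → 24.4600 [stop]  node(6,4) S=100.1348 payoff=1.5552 vs cont=7.1558 → 7.1558 [wait]  node(6,5) S=129.8327 payoff=0.0000 vs cont=0.0000 → 0.0000 [wait]  node(6,6) S=168.3384 payoff=0.0000 vs cont=0.0000 → 0.0000 [wait]
k=5: node(5,0) S=40.3449 payoff=61.3451 vs cont=60.7032 → 61.3451 [stop]  node(5,1) S=52.3103 payoff=49.3797 vs cont=48.8264 → 49.3797 [stop]  node(5,2) S=67.8245 payoff=33.8655 vs cont=33.4272 → 33.8655 [stop]  node(5,3) S=87.9398 payoff=13.7502 vs cont=16.0950 → 16.0950 [wait]  node(5,4) S=114.0209 payoff=0.0000 vs cont=3.7240 → 3.7240 [wait]  node(5,5) S=147.8372 payoff=0.0000 vs cont=0.0000 → 0.0000 [wait]
k=4: node(4,0) S=45.9397 payoff=55.7503 vs cont=55.1498 → 55.7503 [stop]  node(4,1) S=59.5644 payoff=42.1256 vs cont=41.6260 → 42.1256 [stop]  node(4,2) S=77.2300 payoff=24.4600 vs cont=25.1942 → 25.1942 [wait]  node(4,3) S=100.1348 payoff=1.5552 vs cont=10.1276 → 10.1276 [wait]  node(4,4) S=129.8327 payoff=0.0000 vs cont=1.9380 → 1.9380 [wait]
k=3: node(3,0) S=52.3103 payoff=49.3797 vs cont=48.8264 → 49.3797 [stop]  node(3,1) S=67.8245 payoff=33.8655 vs cont=33.7725 → 33.8655 [stop]  node(3,2) S=87.9398 payoff=13.7502 vs cont=17.8748 → 17.8748 [wait]  node(3,3) S=114.0209 payoff=0.0000 vs cont=6.1821 → 6.1821 [wait]
k=2: node(2,0) S=59.5644 payoff=42.1256 vs cont=41.6260 → 42.1256 [stop]  node(2,1) S=77.2300 payoff=24.4600 vs cont=26.0313 → 26.0313 [wait]  node(2,2) S=100.1348 payoff=1.5552 vs cont=12.2100 → 12.2100 [wait]
k=1: node(1,0) S=67.8245 payoff=33.8655 vs cont=34.1662 → 34.1662 [wait]  node(1,1) S=87.9398 payoff=13.7502 vs cont=19.2898 → 19.2898 [wait]
k=0: node(0,0) S=77.2300 payoff=24.4600 vs cont=26.8533 → 26.8533 [wait]

price = 26.8533
tree:
26.8533
34.1662 19.2898
42.1256 26.0313 12.2100
49.3797 33.8655 17.8748 6.1821
55.7503 42.1256 25.1942 10.1276 1.9380
61.3451 49.3797 33.8655 16.0950 3.7240 0.0000
66.2586 55.7503 42.1256 24.4600 7.1558 0.0000 0.0000
70.5736 61.3451 49.3797 33.8655 13.7502 0.0000 0.0000 0.0000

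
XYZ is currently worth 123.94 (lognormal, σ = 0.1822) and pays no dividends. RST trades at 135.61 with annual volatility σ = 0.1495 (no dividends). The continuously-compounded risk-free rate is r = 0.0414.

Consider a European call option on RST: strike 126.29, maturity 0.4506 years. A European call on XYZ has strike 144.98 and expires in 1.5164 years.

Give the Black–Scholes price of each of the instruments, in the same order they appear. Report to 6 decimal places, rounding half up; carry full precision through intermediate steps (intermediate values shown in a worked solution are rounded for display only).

[RST call K=126.29]
σ√T = 0.1495·√0.4506 = 0.100354
d₁ = (ln(S/K) + (r+σ²/2)T) / (σ√T) = (ln(135.61/126.29) + (0.0414+0.1495²/2)·0.4506) / 0.100354 = (0.071202 + 0.023690) / 0.100354 = 0.945574
d₂ = d₁ − σ√T = 0.945574 − 0.100354 = 0.845220
e^{−rT} = 0.981518
N(d₁) = 0.827817,  N(d₂) = 0.801006
price = S·N(d₁) − K·e^{−rT}·N(d₂) = 112.260279 − 99.289427 = 12.970853
[XYZ call K=144.98]
σ√T = 0.1822·√1.5164 = 0.224365
d₁ = (ln(S/K) + (r+σ²/2)T) / (σ√T) = (ln(123.94/144.98) + (0.0414+0.1822²/2)·1.5164) / 0.224365 = (-0.156798 + 0.087949) / 0.224365 = -0.306863
d₂ = d₁ − σ√T = -0.306863 − 0.224365 = -0.531228
e^{−rT} = 0.939151
N(d₁) = 0.379474,  N(d₂) = 0.297630
price = S·N(d₁) − K·e^{−rT}·N(d₂) = 47.031969 − 40.524774 = 6.507195

price(RST call K=126.29) = 12.970853
price(XYZ call K=144.98) = 6.507195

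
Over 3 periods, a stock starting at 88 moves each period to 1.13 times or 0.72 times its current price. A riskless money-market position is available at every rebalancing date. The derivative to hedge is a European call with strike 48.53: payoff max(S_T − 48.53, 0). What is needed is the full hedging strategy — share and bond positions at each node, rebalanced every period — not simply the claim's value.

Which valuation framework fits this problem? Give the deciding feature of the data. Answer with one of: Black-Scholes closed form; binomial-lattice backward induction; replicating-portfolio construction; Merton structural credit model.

Key observation: a price alone would not answer the question — the per-node share/bond construction on the spot-88, 1.13/0.72 tree is required, and only the replicating-portfolio method yields it.

framework: replicating-portfolio construction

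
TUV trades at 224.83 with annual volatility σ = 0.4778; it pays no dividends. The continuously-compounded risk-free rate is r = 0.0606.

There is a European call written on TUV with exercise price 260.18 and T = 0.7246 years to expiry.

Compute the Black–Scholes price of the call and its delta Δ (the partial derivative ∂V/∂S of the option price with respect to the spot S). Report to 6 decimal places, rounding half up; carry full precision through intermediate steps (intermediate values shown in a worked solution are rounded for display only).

price = 27.271322
Δ = 0.480970

σ√T = 0.4778·√0.7246 = 0.406720
d₁ = (ln(S/K) + (r+σ²/2)T) / (σ√T) = (ln(224.83/260.18) + (0.0606+0.4778²/2)·0.7246) / 0.406720 = (-0.146029 + 0.126621) / 0.406720 = -0.047718
d₂ = d₁ − σ√T = -0.047718 − 0.406720 = -0.454438
e^{−rT} = 0.957039
N(d₁) = 0.480970,  N(d₂) = 0.324757
Call price V = S·N(d₁) − K·e^{−rT}·N(d₂) = 108.136590 − 80.865269 = 27.271322
Δ = N(d₁) = 0.480970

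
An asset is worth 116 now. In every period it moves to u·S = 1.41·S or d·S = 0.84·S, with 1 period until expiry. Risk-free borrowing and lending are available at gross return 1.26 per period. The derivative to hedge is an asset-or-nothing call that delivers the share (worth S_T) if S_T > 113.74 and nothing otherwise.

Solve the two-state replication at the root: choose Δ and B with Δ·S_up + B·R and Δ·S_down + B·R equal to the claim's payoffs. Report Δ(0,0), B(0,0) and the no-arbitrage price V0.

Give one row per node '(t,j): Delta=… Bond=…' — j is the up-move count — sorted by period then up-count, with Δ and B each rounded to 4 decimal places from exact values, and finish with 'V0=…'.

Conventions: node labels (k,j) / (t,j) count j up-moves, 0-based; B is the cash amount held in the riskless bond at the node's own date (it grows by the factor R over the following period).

Risk-neutral probability p* = (R−d)/(u−d) = (1.26−0.84)/(1.41−0.84) = 0.7368.
Expiry values: V(1,0)=0.0000, V(1,1)=163.5600
(0,0): S=116.0000. Δ = (V_up−V_dn)/(S_up−S_dn) = (163.5600−0.0000)/(163.5600−97.4400) = 2.4737. V = [p*·163.5600 + (1−p*)·0.0000]/1.26 = 95.6491. B = V − Δ·S = -191.2982.
Verification: the root portfolio costs Δ(0,0)·S0 + B(0,0) = 95.6491, matching V0.

(0,0): Delta=2.4737 Bond=-191.2982
V0=95.6491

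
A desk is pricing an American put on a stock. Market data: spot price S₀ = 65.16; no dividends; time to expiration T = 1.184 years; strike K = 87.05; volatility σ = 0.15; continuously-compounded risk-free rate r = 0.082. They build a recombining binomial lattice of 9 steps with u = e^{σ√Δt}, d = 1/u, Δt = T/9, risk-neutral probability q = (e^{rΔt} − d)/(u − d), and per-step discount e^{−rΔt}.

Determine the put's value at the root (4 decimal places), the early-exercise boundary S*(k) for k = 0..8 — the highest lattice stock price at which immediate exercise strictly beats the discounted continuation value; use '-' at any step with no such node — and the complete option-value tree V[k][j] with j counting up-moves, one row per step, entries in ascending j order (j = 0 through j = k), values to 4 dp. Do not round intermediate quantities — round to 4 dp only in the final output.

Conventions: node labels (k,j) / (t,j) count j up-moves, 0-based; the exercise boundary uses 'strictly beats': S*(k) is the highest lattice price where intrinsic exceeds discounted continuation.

price = 21.8900
boundary = 65.1600 68.8033 72.6503 76.7124 72.6503 76.7124 81.0016 76.7124 81.0016
tree:
21.8900
25.3404 18.2467
28.6080 21.8900 14.3997
31.7027 25.3404 18.2467 10.3376
34.6335 28.6080 21.8900 14.3997 6.1098
37.4090 31.7027 25.3404 18.2467 10.3376 3.2364
40.0376 34.6335 28.6080 21.8900 14.3997 6.0484 1.3098
42.5271 37.4090 31.7027 25.3404 18.2467 10.3376 2.8377 0.2548
44.8847 40.0376 34.6335 28.6080 21.8900 14.3997 6.0484 0.6222 0.0000
47.1174 42.5271 37.4090 31.7027 25.3404 18.2467 10.3376 1.5193 0.0000 0.0000

Δt=0.13156  u=1.05591  d=0.94705  q=0.58603  discount=0.98927
step 9 (expiry): payoffs max(K−S,0) = 47.1174 42.5271 37.4090 31.7027 25.3404 18.2467 10.3376 1.5193 0.0000 0.0000
step 8: (k=8,j=0): S=42.1653, K−S=44.8847, hold=43.9506 ⇒ V=44.8847 exercise | (k=8,j=1): S=47.0124, K−S=40.0376, hold=39.1036 ⇒ V=40.0376 exercise | (k=8,j=2): S=52.4165, K−S=34.6335, hold=33.6994 ⇒ V=34.6335 exercise | (k=8,j=3): S=58.4420, K−S=28.6080, hold=27.6740 ⇒ V=28.6080 exercise | (k=8,j=4): S=65.1600, K−S=21.8900, hold=20.9560 ⇒ V=21.8900 exercise | (k=8,j=5): S=72.6503, K−S=14.3997, hold=13.4657 ⇒ V=14.3997 exercise | (k=8,j=6): S=81.0016, K−S=6.0484, hold=5.1144 ⇒ V=6.0484 exercise | (k=8,j=7): S=90.3130, K−S=0.0000, hold=0.6222 ⇒ V=0.6222 continue | (k=8,j=8): S=100.6947, K−S=0.0000, hold=0.0000 ⇒ V=0.0000 continue  boundary S*=81.0016
step 7: (k=7,j=0): S=44.5229, K−S=42.5271, hold=41.5930 ⇒ V=42.5271 exercise | (k=7,j=1): S=49.6410, K−S=37.4090, hold=36.4750 ⇒ V=37.4090 exercise | (k=7,j=2): S=55.3473, K−S=31.7027, hold=30.7687 ⇒ V=31.7027 exercise | (k=7,j=3): S=61.7096, K−S=25.3404, hold=24.4064 ⇒ V=25.3404 exercise | (k=7,j=4): S=68.8033, K−S=18.2467, hold=17.3127 ⇒ V=18.2467 exercise | (k=7,j=5): S=76.7124, K−S=10.3376, hold=9.4036 ⇒ V=10.3376 exercise | (k=7,j=6): S=85.5307, K−S=1.5193, hold=2.8377 ⇒ V=2.8377 continue | (k=7,j=7): S=95.3626, K−S=0.0000, hold=0.2548 ⇒ V=0.2548 continue  boundary S*=76.7124
step 6: (k=6,j=0): S=47.0124, K−S=40.0376, hold=39.1036 ⇒ V=40.0376 exercise | (k=6,j=1): S=52.4165, K−S=34.6335, hold=33.6994 ⇒ V=34.6335 exercise | (k=6,j=2): S=58.4420, K−S=28.6080, hold=27.6740 ⇒ V=28.6080 exercise | (k=6,j=3): S=65.1600, K−S=21.8900, hold=20.9560 ⇒ V=21.8900 exercise | (k=6,j=4): S=72.6503, K−S=14.3997, hold=13.4657 ⇒ V=14.3997 exercise | (k=6,j=5): S=81.0016, K−S=6.0484, hold=5.8787 ⇒ V=6.0484 exercise | (k=6,j=6): S=90.3130, K−S=0.0000, hold=1.3098 ⇒ V=1.3098 continue  boundary S*=81.0016
step 5: (k=5,j=0): S=49.6410, K−S=37.4090, hold=36.4750 ⇒ V=37.4090 exercise | (k=5,j=1): S=55.3473, K−S=31.7027, hold=30.7687 ⇒ V=31.7027 exercise | (k=5,j=2): S=61.7096, K−S=25.3404, hold=24.4064 ⇒ V=25.3404 exercise | (k=5,j=3): S=68.8033, K−S=18.2467, hold=17.3127 ⇒ V=18.2467 exercise | (k=5,j=4): S=76.7124, K−S=10.3376, hold=9.4036 ⇒ V=10.3376 exercise | (k=5,j=5): S=85.5307, K−S=1.5193, hold=3.2364 ⇒ V=3.2364 continue  boundary S*=76.7124
step 4: (k=4,j=0): S=52.4165, K−S=34.6335, hold=33.6994 ⇒ V=34.6335 exercise | (k=4,j=1): S=58.4420, K−S=28.6080, hold=27.6740 ⇒ V=28.6080 exercise | (k=4,j=2): S=65.1600, K−S=21.8900, hold=20.9560 ⇒ V=21.8900 exercise | (k=4,j=3): S=72.6503, K−S=14.3997, hold=13.4657 ⇒ V=14.3997 exercise | (k=4,j=4): S=81.0016, K−S=6.0484, hold=6.1098 ⇒ V=6.1098 continue  boundary S*=72.6503
step 3: (k=3,j=0): S=55.3473, K−S=31.7027, hold=30.7687 ⇒ V=31.7027 exercise | (k=3,j=1): S=61.7096, K−S=25.3404, hold=24.4064 ⇒ V=25.3404 exercise | (k=3,j=2): S=68.8033, K−S=18.2467, hold=17.3127 ⇒ V=18.2467 exercise | (k=3,j=3): S=76.7124, K−S=10.3376, hold=9.4392 ⇒ V=10.3376 exercise  boundary S*=76.7124
step 2: (k=2,j=0): S=58.4420, K−S=28.6080, hold=27.6740 ⇒ V=28.6080 exercise | (k=2,j=1): S=65.1600, K−S=21.8900, hold=20.9560 ⇒ V=21.8900 exercise | (k=2,j=2): S=72.6503, K−S=14.3997, hold=13.4657 ⇒ V=14.3997 exercise  boundary S*=72.6503
step 1: (k=1,j=0): S=61.7096, K−S=25.3404, hold=24.4064 ⇒ V=25.3404 exercise | (k=1,j=1): S=68.8033, K−S=18.2467, hold=17.3127 ⇒ V=18.2467 exercise  boundary S*=68.8033
step 0: (k=0,j=0): S=65.1600, K−S=21.8900, hold=20.9560 ⇒ V=21.8900 exercise  boundary S*=65.1600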